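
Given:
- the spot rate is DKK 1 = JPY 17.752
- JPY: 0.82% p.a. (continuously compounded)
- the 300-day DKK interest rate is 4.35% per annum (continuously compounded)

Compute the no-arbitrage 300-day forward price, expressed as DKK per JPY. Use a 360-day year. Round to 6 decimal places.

T = 300/360 years.
JPY growth factor: e^(0.0082×300/360) = 1.0068567.
Growth of 1 DKK over T: e^(0.0435×300/360) = 1.036915.
Forward (JPY per DKK) = 17.752 × 1.0068567 / 1.036915 = 17.23740.
Invert for DKK per JPY: 1 / 17.23740 = 0.058013.

0.058013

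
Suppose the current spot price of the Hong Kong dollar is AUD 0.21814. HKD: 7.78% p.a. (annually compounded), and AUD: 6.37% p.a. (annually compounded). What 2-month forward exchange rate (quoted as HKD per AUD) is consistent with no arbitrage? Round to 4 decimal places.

4.5943

T = 2/12 years.
AUD growth factor: (1 + 0.0637)^(2/12) = 1.0103454.
HKD growth factor: (1 + 0.0778)^(2/12) = 1.0125653.
CIP: F = S · (grow AUD)/(grow HKD) = 0.21814 × 1.0103454/1.0125653 = 0.2176618 AUD per HKD.
Quoted the other way: 1/0.2176618 = 4.5943 HKD per AUD.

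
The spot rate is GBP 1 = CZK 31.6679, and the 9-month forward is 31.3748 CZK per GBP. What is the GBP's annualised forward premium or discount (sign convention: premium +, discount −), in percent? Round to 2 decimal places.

-1.23%

T = 9/12 years.
GBP trades forward at -0.92554% vs spot over the period.
Per annum: -0.0092554 / (9/12) = -0.012341 = -1.23%.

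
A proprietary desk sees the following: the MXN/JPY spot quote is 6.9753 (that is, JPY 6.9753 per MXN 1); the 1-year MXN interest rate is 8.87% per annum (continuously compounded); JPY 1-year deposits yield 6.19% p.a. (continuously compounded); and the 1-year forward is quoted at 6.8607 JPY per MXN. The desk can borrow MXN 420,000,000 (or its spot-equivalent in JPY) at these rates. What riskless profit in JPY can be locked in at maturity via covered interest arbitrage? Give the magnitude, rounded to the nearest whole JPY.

JPY 32,060,520

T = 1 year.
Route A — deposit MXN, sell forward: 420,000,000 × 1.092752781313 × 6.8607 = JPY 3,148,760,582.84.
Route B — convert at spot, deposit JPY: 420,000,000 × 6.9753 × 1.063855953813 = JPY 3,116,700,062.55.
The quoted forward overvalues MXN, so borrow JPY, buy MXN at spot, deposit the MXN at 8.87%, and sell the proceeds forward at 6.8607.
Arbitrage profit = |3,148,760,582.84 − 3,116,700,062.55| = JPY 32,060,520.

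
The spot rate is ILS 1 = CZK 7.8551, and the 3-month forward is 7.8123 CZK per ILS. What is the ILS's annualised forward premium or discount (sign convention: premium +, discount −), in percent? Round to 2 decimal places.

T = 3/12 years.
(F − S)/S = (7.8123 − 7.8551)/7.8551 = -0.0054487.
Per annum: -0.0054487 / (3/12) = -0.021795 = -2.18%.

-2.18%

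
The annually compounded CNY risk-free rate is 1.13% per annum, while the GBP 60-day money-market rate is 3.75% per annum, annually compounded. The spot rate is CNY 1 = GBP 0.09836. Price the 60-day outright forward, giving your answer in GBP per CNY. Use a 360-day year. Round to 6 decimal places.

0.098780

T = 60/360 years.
Growth of 1 GBP over T: (1 + 0.0375)^(60/360) = 1.0061545.
CNY growth factor: (1 + 0.0113)^(60/360) = 1.0018745.
So F = 0.09836 × 1.0061545 / 1.0018745 = 0.09878019 (GBP/CNY).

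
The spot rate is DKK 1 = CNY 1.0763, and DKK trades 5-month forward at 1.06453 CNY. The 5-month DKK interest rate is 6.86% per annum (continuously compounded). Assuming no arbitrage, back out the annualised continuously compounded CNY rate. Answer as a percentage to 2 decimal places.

4.22%

T = 5/12 years.
By CIP, F/S equals the CNY-to-DKK growth ratio: 1.06453/1.0763 = 0.9890644.
The DKK side grows by e^(0.0686×5/12) = 1.0289958.
Hence g_CNY = 1.0177431.
r = ln(1.0177431)/(5/12) = 0.042210 → 4.22%.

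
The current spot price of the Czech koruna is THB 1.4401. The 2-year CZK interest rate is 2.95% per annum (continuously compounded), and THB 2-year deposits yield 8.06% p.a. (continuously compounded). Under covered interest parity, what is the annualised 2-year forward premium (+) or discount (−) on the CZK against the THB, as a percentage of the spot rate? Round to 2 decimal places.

T = 2 years.
CIP forward (THB per CZK) = 1.4401 × 1.1749199/1.0607752 = 1.5950619.
Annualised premium = (F − S)/S × (1/T) = (1.5950619 − 1.4401)/1.4401 ÷ 2 = 5.38%.

+5.38%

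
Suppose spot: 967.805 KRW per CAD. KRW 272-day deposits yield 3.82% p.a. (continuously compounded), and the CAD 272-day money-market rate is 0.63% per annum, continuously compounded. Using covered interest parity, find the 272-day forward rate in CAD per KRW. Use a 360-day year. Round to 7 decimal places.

0.0010087

T = 272/360 years.
KRW growth factor: e^(0.0382×272/360) = 1.0292828.
CAD growth factor: e^(0.0063×272/360) = 1.0047713.
So F = 967.805 × 1.0292828 / 1.0047713 = 991.4147 (KRW/CAD).
Quoted the other way: 1/991.4147 = 0.0010087 CAD per KRW.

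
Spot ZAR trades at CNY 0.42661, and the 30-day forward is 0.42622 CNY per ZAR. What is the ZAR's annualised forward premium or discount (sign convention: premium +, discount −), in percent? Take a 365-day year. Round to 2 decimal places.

-1.11%

T = 30/365 years.
ZAR trades forward at -0.09142% vs spot over the period.
×(1/T) gives -1.11% p.a.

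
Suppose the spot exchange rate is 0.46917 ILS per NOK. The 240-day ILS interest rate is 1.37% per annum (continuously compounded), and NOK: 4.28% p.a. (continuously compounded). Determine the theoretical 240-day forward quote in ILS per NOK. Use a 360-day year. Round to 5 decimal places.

0.46016

T = 240/360 years.
ILS growth factor: e^(0.0137×240/360) = 1.0091752.
Growth of 1 NOK over T: e^(0.0428×240/360) = 1.0289443.
CIP: F = S · (grow ILS)/(grow NOK) = 0.46917 × 1.0091752/1.0289443 = 0.4601558 ILS per NOK.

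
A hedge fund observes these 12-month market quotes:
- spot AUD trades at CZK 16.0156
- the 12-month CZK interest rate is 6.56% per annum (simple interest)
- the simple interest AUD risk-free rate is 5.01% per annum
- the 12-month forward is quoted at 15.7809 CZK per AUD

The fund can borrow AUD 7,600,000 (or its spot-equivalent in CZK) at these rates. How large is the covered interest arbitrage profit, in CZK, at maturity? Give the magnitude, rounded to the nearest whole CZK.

T = 1 year.
Route A — deposit AUD, sell forward: 7,600,000 × 1.050100 × 15.7809 = CZK 125,943,575.48.
Route B — convert at spot, deposit CZK: 7,600,000 × 16.0156 × 1.065600 = CZK 129,703,297.54.
The quoted forward undervalues AUD, so borrow AUD, convert to CZK at spot, deposit the CZK at 6.56%, and buy AUD forward at 15.7809 to cover the loan.
Arbitrage profit = |125,943,575.48 − 129,703,297.54| = CZK 3,759,722.

CZK 3,759,722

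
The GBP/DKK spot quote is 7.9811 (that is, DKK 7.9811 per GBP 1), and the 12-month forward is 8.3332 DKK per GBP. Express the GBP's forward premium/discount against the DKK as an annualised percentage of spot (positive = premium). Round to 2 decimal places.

T = 1 year.
Period premium: (8.3332 − 7.9811)/7.9811 = 0.0441167.
Per annum: 0.0441167 / 1 = 0.044117 = 4.41%.

+4.41%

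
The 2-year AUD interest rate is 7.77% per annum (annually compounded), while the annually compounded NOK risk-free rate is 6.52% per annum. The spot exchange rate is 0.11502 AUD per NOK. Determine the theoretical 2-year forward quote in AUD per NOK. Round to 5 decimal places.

0.11774

T = 2 years.
Growth of 1 AUD over T: (1 + 0.0777)^2 = 1.1614373.
NOK growth factor: (1 + 0.0652)^2 = 1.134651.
Forward (AUD per NOK) = 0.11502 × 1.1614373 / 1.134651 = 0.1177353.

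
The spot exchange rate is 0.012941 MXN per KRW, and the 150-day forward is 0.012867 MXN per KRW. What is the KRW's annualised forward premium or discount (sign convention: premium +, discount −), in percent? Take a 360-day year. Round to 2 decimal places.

T = 150/360 years.
KRW trades forward at -0.57183% vs spot over the period.
×(1/T) gives -1.37% p.a.

-1.37%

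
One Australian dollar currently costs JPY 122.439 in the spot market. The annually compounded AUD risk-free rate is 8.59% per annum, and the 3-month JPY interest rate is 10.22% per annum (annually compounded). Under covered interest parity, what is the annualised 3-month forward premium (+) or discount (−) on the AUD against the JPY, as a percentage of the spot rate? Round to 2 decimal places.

T = 3/12 years.
CIP forward (JPY per AUD) = 122.439 × 1.0246254/1.020816 = 122.895908.
Annualised premium = (F − S)/S × (1/T) = (122.895908 − 122.439)/122.439 ÷ (3/12) = 1.49%.

+1.49%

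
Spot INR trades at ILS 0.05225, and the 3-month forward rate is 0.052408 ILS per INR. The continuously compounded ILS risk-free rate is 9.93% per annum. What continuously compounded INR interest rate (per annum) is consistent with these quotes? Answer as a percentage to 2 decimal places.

8.72%

T = 3/12 years.
By CIP, F/S equals the ILS-to-INR growth ratio: 0.052408/0.05225 = 1.0030239.
ILS growth factor: e^(0.0993×3/12) = 1.0251357.
So the INR growth factor = 1.0220451.
r = ln(1.0220451)/(3/12) = 0.087222 → 8.72%.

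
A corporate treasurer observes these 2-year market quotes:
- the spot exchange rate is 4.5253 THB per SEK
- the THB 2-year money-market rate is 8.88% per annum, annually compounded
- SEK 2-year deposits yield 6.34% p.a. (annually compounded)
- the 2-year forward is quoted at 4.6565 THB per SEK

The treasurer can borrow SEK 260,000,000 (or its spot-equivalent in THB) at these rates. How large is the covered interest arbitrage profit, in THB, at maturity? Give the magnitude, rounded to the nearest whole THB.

THB 25,744,155

T = 2 years.
Keep in SEK, deliver into the forward: 260,000,000·1.13081956·4.6565 = THB 1,369,071,933.10.
Swap to THB now, deposit: 260,000,000·4.5253·1.18548544 = THB 1,394,816,088.02.
The quoted forward undervalues SEK, so borrow SEK, convert to THB at spot, deposit the THB at 8.88%, and buy SEK forward at 4.6565 to cover the loan.
Profit = 1,394,816,088.02 − 1,369,071,933.10 = THB 25,744,155.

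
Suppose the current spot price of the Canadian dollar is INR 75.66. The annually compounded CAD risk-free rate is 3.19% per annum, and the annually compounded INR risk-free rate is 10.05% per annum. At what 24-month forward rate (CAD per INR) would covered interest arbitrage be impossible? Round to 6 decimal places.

T = 2 years.
INR growth factor: (1 + 0.1005)^2 = 1.2111003.
CAD accumulates by (1 + 0.0319)^2 = 1.0648176.
So F = 75.66 × 1.2111003 / 1.0648176 = 86.05403 (INR/CAD).
Invert for CAD per INR: 1 / 86.05403 = 0.011621.

0.011621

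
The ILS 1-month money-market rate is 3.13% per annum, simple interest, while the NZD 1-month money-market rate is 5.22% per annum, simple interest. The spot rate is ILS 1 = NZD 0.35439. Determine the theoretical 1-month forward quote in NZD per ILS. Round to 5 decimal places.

0.35501

T = 1/12 years.
NZD accumulates by 1 + 0.0522×1/12 = 1.004350.
ILS accumulates by 1 + 0.0313×1/12 = 1.0026083.
So F = 0.35439 × 1.004350 / 1.0026083 = 0.3550056 (NZD/ILS).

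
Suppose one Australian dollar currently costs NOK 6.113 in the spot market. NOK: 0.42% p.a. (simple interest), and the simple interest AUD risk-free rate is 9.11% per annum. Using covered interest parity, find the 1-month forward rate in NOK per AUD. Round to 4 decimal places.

T = 1/12 years.
NOK accumulates by 1 + 0.0042×1/12 = 1.000350.
Growth of 1 AUD over T: 1 + 0.0911×1/12 = 1.0075917.
So F = 6.113 × 1.000350 / 1.0075917 = 6.069065 (NOK/AUD).

6.0691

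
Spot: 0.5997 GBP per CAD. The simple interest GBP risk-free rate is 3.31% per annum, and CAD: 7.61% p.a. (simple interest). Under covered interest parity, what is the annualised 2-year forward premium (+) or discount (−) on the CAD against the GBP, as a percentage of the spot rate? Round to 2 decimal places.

T = 2 years.
No-arbitrage forward: 0.5997 × 1.066200 / 1.152200 = 0.5549385 GBP/CAD.
(F − S)/S ÷ T = (0.5549385 − 0.5997)/0.5997/2 = -0.037320 → -3.73%.

-3.73%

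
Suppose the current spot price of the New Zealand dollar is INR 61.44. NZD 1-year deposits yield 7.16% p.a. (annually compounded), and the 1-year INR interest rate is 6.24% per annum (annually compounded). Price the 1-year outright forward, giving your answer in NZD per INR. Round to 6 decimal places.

0.016417

T = 1 year.
Growth of 1 INR over T: (1 + 0.0624)^1 = 1.062400.
Growth of 1 NZD over T: (1 + 0.0716)^1 = 1.071600.
CIP: F = S · (grow INR)/(grow NZD) = 61.44 × 1.062400/1.071600 = 60.91252 INR per NZD.
Invert for NZD per INR: 1 / 60.91252 = 0.016417.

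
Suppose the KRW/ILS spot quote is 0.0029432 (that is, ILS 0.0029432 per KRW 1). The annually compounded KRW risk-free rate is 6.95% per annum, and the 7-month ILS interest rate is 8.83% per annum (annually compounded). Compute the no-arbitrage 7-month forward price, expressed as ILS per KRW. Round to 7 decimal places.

0.0029733

T = 7/12 years.
ILS growth factor: (1 + 0.0883)^(7/12) = 1.0505983.
Growth of 1 KRW over T: (1 + 0.0695)^(7/12) = 1.0399732.
Forward (ILS per KRW) = 0.0029432 × 1.0505983 / 1.0399732 = 0.002973270.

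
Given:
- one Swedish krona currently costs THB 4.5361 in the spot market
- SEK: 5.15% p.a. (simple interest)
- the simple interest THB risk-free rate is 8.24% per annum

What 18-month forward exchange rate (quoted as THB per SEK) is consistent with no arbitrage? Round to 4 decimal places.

4.7313

T = 18/12 years.
THB accumulates by 1 + 0.0824×18/12 = 1.123600.
SEK growth factor: 1 + 0.0515×18/12 = 1.077250.
So F = 4.5361 × 1.123600 / 1.077250 = 4.731271 (THB/SEK).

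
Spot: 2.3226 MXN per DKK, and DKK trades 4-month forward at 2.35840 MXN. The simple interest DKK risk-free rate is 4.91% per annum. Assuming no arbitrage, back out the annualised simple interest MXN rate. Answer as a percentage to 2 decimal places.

T = 4/12 years.
F/S = 2.3584/2.3226 = 1.0154138 = (growth of MXN) / (growth of DKK).
The DKK side grows by 1 + 0.0491×4/12 = 1.0163667.
So the MXN growth factor = 1.0320328.
r = (1.0320328 − 1)/(4/12) = 0.096098 → 9.61%.

9.61%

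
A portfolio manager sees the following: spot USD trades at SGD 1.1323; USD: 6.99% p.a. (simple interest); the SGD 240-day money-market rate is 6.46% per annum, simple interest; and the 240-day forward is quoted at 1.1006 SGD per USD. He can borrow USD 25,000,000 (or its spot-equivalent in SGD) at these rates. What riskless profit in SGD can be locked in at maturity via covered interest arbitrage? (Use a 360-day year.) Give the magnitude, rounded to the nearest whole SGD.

SGD 729,411

T = 240/360 years.
Route A — deposit USD, sell forward: 25,000,000 × 1.046600 × 1.1006 = SGD 28,797,199.00.
Route B — convert at spot, deposit SGD: 25,000,000 × 1.1323 × 1.0430666667 = SGD 29,526,609.67.
The quoted forward undervalues USD, so borrow USD, convert to SGD at spot, deposit the SGD at 6.46%, and buy USD forward at 1.1006 to cover the loan.
Arbitrage profit = |28,797,199.00 − 29,526,609.67| = SGD 729,411.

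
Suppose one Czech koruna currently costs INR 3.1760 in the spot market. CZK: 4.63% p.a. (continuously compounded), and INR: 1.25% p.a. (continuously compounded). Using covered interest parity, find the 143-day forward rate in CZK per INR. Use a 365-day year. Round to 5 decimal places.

T = 143/365 years.
INR accumulates by e^(0.0125×143/365) = 1.0049093.
CZK accumulates by e^(0.0463×143/365) = 1.018305.
So F = 3.176 × 1.0049093 / 1.018305 = 3.134220 (INR/CZK).
Invert for CZK per INR: 1 / 3.134220 = 0.31906.

0.31906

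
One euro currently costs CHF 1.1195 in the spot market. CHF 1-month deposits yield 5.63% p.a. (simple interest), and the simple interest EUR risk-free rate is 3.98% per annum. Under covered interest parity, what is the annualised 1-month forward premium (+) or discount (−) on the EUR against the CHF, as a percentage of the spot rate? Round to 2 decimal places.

+1.64%

T = 1/12 years.
F = S · g_CHF/g_EUR = 1.1195 × 1.0046917/1.0033167 = 1.1210342.
(F − S)/S ÷ T = (1.1210342 − 1.1195)/1.1195/(1/12) = 0.016445 → 1.64%.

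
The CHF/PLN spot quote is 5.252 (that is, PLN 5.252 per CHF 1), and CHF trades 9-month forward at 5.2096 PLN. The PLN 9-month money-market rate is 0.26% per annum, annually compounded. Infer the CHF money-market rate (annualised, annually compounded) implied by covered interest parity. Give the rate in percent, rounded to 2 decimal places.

T = 9/12 years.
F/S = 5.2096/5.252 = 0.9919269 = (growth of PLN) / (growth of CHF).
The PLN side grows by (1 + 0.0026)^(9/12) = 1.0019494.
Hence g_CHF = 1.0101041.
r = 1.0101041^(12/9) − 1 = 0.013495 → 1.35%.

1.35%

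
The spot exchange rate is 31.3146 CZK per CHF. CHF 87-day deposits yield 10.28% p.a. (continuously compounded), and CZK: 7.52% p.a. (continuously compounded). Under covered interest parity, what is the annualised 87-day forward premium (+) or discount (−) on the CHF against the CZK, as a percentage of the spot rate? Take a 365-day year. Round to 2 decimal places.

-2.75%

T = 87/365 years.
CIP forward (CZK per CHF) = 31.3146 × 1.018086/1.0248057 = 31.1092687.
Annualised premium = (F − S)/S × (1/T) = (31.1092687 − 31.3146)/31.3146 ÷ (87/365) = -2.75%.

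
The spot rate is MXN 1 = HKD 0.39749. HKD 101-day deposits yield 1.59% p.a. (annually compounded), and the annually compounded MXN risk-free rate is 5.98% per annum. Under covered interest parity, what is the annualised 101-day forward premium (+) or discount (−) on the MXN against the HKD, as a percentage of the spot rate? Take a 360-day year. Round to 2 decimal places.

-4.21%

T = 101/360 years.
F = S · g_HKD/g_MXN = 0.39749 × 1.0044355/1.0164282 = 0.39280007.
(F − S)/S ÷ T = (0.39280007 − 0.39749)/0.39749/(101/360) = -0.042055 → -4.21%.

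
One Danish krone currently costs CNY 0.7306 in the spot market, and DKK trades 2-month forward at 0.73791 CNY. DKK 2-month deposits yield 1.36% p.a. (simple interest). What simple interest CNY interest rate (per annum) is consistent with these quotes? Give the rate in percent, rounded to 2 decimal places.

T = 2/12 years.
CIP gives F = S · g_CNY/g_DKK, so g_CNY/g_DKK = 0.73791/0.7306 = 1.0100055.
DKK growth factor: 1 + 0.0136×2/12 = 1.0022667.
That pins the CNY growth at 1.0122949.
r = (1.0122949 − 1)/(2/12) = 0.073769 → 7.38%.

7.38%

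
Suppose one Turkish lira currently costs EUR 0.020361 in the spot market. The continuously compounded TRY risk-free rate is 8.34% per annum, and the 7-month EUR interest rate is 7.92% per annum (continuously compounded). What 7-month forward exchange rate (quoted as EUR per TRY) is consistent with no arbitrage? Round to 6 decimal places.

0.020311

T = 7/12 years.
EUR growth factor: e^(0.0792×7/12) = 1.0472838.
Growth of 1 TRY over T: e^(0.0834×7/12) = 1.0498528.
Forward (EUR per TRY) = 0.020361 × 1.0472838 / 1.0498528 = 0.02031118.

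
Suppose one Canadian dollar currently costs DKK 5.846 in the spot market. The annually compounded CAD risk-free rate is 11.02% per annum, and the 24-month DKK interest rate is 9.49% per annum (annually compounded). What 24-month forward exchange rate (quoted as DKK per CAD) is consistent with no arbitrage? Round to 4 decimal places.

T = 2 years.
DKK growth factor: (1 + 0.0949)^2 = 1.198806.
CAD accumulates by (1 + 0.1102)^2 = 1.232544.
Forward (DKK per CAD) = 5.846 × 1.198806 / 1.232544 = 5.685979.

5.6860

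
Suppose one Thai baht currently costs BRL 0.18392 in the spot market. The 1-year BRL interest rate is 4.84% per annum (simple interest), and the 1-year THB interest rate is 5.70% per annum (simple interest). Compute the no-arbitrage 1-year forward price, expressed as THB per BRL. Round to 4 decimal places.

5.4817

T = 1 year.
Growth of 1 BRL over T: 1 + 0.0484×1 = 1.048400.
THB accumulates by 1 + 0.0570×1 = 1.057000.
CIP: F = S · (grow BRL)/(grow THB) = 0.18392 × 1.048400/1.057000 = 0.1824236 BRL per THB.
Invert for THB per BRL: 1 / 0.1824236 = 5.4817.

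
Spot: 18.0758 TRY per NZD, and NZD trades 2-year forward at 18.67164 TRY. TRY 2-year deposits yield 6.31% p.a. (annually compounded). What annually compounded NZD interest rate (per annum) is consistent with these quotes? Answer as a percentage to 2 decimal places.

T = 2 years.
By CIP, F/S equals the TRY-to-NZD growth ratio: 18.67164/18.0758 = 1.0329634.
The TRY side grows by (1 + 0.0631)^2 = 1.1301816.
That pins the NZD growth at 1.0941158.
r = 1.0941158^(1/2) − 1 = 0.046000 → 4.60%.

4.60%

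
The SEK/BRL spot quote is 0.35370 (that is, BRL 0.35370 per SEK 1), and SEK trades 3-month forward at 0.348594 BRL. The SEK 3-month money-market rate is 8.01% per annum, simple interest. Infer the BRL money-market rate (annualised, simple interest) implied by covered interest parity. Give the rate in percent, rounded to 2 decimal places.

2.12%

T = 3/12 years.
F/S = 0.348594/0.3537 = 0.9855640 = (growth of BRL) / (growth of SEK).
SEK growth factor: 1 + 0.0801×3/12 = 1.020025.
That pins the BRL growth at 1.0052999.
(1.0052999 − 1)/T = 0.021200, i.e. 2.12%.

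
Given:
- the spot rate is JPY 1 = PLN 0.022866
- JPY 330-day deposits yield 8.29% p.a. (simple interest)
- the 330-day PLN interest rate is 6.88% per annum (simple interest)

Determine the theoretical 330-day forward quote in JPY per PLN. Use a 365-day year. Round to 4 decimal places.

44.2579

T = 330/365 years.
PLN accumulates by 1 + 0.0688×330/365 = 1.06220274.
JPY growth factor: 1 + 0.0829×330/365 = 1.07495068.
So F = 0.022866 × 1.06220274 / 1.07495068 = 0.022594830 (PLN/JPY).
Quoted the other way: 1/0.022594830 = 44.2579 JPY per PLN.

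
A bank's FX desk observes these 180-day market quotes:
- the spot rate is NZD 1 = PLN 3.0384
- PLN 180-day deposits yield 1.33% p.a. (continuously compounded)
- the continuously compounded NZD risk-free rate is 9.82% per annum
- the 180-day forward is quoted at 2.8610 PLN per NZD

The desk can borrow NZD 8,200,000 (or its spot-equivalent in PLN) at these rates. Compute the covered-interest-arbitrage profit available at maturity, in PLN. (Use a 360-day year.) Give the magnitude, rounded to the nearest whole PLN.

T = 180/360 years.
Invest the NZD and cover forward: 8,200,000 × 1.050325378 × 2.8610 = PLN 24,640,843.43.
Convert at spot and invest in PLN: 8,200,000 × 3.0384 × 1.0066721603 = PLN 25,081,116.07.
The quoted forward undervalues NZD, so borrow NZD, convert to PLN at spot, deposit the PLN at 1.33%, and buy NZD forward at 2.8610 to cover the loan.
Arbitrage profit = |24,640,843.43 − 25,081,116.07| = PLN 440,273.

PLN 440,273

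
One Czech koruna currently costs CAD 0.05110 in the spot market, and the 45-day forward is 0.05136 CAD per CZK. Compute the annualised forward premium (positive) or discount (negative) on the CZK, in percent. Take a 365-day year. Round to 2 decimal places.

+4.13%

T = 45/365 years.
CZK trades forward at +0.50881% vs spot over the period.
Per annum: 0.0050881 / (45/365) = 0.041270 = 4.13%.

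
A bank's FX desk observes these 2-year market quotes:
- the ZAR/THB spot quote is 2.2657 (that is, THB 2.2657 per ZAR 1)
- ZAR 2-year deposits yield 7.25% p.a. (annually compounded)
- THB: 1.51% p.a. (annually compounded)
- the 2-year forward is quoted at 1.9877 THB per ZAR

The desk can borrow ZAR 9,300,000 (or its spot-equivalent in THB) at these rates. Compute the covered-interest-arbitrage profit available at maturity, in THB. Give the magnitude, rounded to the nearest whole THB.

T = 2 years.
Keep in ZAR, deliver into the forward: 9,300,000·1.15025625·1.9877 = THB 21,263,188.44.
Swap to THB now, deposit: 9,300,000·2.2657·1.03042801 = THB 21,712,158.90.
The quoted forward undervalues ZAR, so borrow ZAR, convert to THB at spot, deposit the THB at 1.51%, and buy ZAR forward at 1.9877 to cover the loan.
Profit = 21,712,158.90 − 21,263,188.44 = THB 448,970.

THB 448,970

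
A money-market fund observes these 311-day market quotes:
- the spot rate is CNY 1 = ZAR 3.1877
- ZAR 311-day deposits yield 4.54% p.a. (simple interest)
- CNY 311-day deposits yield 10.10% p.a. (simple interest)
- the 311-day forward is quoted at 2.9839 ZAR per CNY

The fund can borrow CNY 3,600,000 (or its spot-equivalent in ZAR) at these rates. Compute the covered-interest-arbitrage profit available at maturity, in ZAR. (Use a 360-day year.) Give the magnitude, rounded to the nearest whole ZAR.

ZAR 246,491

T = 311/360 years.
Invest the CNY and cover forward: 3,600,000 × 1.0872527778 × 2.9839 = ZAR 11,679,312.83.
Convert at spot and invest in ZAR: 3,600,000 × 3.1877 × 1.0392205556 = ZAR 11,925,804.11.
The quoted forward undervalues CNY, so borrow CNY, convert to ZAR at spot, deposit the ZAR at 4.54%, and buy CNY forward at 2.9839 to cover the loan.
The gap between the two covered legs is ZAR 246,491.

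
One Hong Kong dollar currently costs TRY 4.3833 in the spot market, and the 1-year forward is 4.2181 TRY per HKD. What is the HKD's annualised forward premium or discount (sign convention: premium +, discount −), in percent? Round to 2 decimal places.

-3.77%

T = 1 year.
Period premium: (4.2181 − 4.3833)/4.3833 = -0.0376885.
Per annum: -0.0376885 / 1 = -0.037688 = -3.77%.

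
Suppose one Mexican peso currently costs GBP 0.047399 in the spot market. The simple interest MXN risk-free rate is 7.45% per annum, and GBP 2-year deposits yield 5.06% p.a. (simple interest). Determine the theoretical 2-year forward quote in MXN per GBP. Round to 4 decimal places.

22.0133

T = 2 years.
GBP growth factor: 1 + 0.0506×2 = 1.101200.
MXN accumulates by 1 + 0.0745×2 = 1.149000.
Forward (GBP per MXN) = 0.047399 × 1.101200 / 1.149000 = 0.045427136.
Invert for MXN per GBP: 1 / 0.045427136 = 22.0133.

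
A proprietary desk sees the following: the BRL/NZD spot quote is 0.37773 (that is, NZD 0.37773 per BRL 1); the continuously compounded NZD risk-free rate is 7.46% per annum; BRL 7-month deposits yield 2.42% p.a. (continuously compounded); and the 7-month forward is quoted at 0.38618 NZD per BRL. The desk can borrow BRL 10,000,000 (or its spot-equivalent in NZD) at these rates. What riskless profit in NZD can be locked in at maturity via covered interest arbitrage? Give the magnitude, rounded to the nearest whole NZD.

T = 7/12 years.
Invest the BRL and cover forward: 10,000,000 × 1.014216777 × 0.38618 = NZD 3,916,702.35.
Convert at spot and invest in NZD: 10,000,000 × 0.37773 × 1.044477402 = NZD 3,945,304.49.
The quoted forward undervalues BRL, so borrow BRL, convert to NZD at spot, deposit the NZD at 7.46%, and buy BRL forward at 0.38618 to cover the loan.
Arbitrage profit = |3,916,702.35 − 3,945,304.49| = NZD 28,602.

NZD 28,602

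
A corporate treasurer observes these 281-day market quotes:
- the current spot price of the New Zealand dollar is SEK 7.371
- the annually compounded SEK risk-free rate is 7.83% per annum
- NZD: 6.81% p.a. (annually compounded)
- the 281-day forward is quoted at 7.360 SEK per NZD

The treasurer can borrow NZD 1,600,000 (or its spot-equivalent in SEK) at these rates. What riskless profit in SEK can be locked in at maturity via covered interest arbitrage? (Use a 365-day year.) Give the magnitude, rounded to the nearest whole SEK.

T = 281/365 years.
Invest the NZD and cover forward: 1,600,000 × 1.0520278942 × 7.360 = SEK 12,388,680.48.
Convert at spot and invest in SEK: 1,600,000 × 7.371 × 1.0597538698 = SEK 12,498,313.24.
The quoted forward undervalues NZD, so borrow NZD, convert to SEK at spot, deposit the SEK at 7.83%, and buy NZD forward at 7.360 to cover the loan.
Profit = 12,498,313.24 − 12,388,680.48 = SEK 109,633.

SEK 109,633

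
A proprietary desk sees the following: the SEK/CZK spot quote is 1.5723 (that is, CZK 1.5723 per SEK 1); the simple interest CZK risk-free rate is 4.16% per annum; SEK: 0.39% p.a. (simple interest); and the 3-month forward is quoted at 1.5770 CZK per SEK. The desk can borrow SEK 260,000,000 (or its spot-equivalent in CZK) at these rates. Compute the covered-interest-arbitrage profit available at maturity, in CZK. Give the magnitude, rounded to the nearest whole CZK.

CZK 2,629,730

T = 3/12 years.
Route A — deposit SEK, sell forward: 260,000,000 × 1.000975 × 1.5770 = CZK 410,419,769.50.
Route B — convert at spot, deposit CZK: 260,000,000 × 1.5723 × 1.010400 = CZK 413,049,499.20.
The quoted forward undervalues SEK, so borrow SEK, convert to CZK at spot, deposit the CZK at 4.16%, and buy SEK forward at 1.5770 to cover the loan.
Arbitrage profit = |410,419,769.50 − 413,049,499.20| = CZK 2,629,730.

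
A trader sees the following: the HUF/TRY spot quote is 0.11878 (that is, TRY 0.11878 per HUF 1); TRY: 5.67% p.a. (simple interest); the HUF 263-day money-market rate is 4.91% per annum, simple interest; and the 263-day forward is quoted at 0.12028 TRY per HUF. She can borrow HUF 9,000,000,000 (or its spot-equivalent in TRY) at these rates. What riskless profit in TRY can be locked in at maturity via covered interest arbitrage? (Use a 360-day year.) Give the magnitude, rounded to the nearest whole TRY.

TRY 8,048,812

T = 263/360 years.
Keep in HUF, deliver into the forward: 9,000,000,000·1.035870277778·0.12028 = TRY 1,121,350,293.10.
Swap to TRY now, deposit: 9,000,000,000·0.11878·1.0414225 = TRY 1,113,301,480.95.
The quoted forward overvalues HUF, so borrow TRY, buy HUF at spot, deposit the HUF at 4.91%, and sell the proceeds forward at 0.12028.
The gap between the two covered legs is TRY 8,048,812.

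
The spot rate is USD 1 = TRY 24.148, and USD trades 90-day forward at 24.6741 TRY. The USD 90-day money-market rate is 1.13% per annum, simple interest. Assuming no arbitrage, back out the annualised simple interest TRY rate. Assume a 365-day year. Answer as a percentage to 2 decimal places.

9.99%

T = 90/365 years.
F/S = 24.6741/24.148 = 1.0217865 = (growth of TRY) / (growth of USD).
The USD side grows by 1 + 0.0113×90/365 = 1.0027863.
Hence g_TRY = 1.0246335.
r = (1.0246335 − 1)/(90/365) = 0.099903 → 9.99%.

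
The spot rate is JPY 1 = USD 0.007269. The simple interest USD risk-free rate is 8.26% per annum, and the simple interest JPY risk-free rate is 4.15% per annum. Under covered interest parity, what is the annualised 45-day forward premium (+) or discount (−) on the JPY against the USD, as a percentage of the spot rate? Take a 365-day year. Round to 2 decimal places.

T = 45/365 years.
No-arbitrage forward: 0.007269 × 1.0101836 / 1.0051164 = 0.007305646 USD/JPY.
(F − S)/S ÷ T = (0.007305646 − 0.007269)/0.007269/(45/365) = 0.040891 → 4.09%.

+4.09%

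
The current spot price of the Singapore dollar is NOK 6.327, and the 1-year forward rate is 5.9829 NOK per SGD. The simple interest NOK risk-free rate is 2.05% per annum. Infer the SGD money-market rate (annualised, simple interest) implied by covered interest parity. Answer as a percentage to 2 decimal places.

T = 1 year.
F/S = 5.9829/6.327 = 0.9456140 = (growth of NOK) / (growth of SGD).
The NOK side grows by 1 + 0.0205×1 = 1.020500.
So the SGD growth factor = 1.079193.
r = (1.079193 − 1)/1 = 0.079193 → 7.92%.

7.92%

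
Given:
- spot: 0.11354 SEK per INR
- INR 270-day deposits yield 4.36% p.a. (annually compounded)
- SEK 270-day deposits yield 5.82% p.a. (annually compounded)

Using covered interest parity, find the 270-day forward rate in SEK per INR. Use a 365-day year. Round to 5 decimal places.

0.11471

T = 270/365 years.
Growth of 1 SEK over T: (1 + 0.0582)^(270/365) = 1.0427337.
INR accumulates by (1 + 0.0436)^(270/365) = 1.0320723.
Forward (SEK per INR) = 0.11354 × 1.0427337 / 1.0320723 = 0.1147129.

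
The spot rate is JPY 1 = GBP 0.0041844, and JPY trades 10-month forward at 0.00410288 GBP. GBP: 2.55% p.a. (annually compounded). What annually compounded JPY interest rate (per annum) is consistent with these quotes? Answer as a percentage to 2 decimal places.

T = 10/12 years.
CIP gives F = S · g_GBP/g_JPY, so g_GBP/g_JPY = 0.00410288/0.0041844 = 0.9805181.
The GBP side grows by (1 + 0.0255)^(10/12) = 1.0212053.
Hence g_JPY = 1.0414956.
r = 1.0414956^(12/10) − 1 = 0.049999 → 5.00%.

5.00%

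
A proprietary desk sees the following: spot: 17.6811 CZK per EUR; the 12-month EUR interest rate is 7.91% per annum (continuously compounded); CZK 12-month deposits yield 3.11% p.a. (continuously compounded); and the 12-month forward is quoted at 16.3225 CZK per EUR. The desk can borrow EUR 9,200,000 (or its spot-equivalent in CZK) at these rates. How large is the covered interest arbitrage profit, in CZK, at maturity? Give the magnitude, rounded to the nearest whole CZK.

T = 1 year.
Invest the EUR and cover forward: 9,200,000 × 1.08231254791 × 16.3225 = CZK 162,527,628.38.
Convert at spot and invest in CZK: 9,200,000 × 17.6811 × 1.03158865759 = CZK 167,804,524.37.
The quoted forward undervalues EUR, so borrow EUR, convert to CZK at spot, deposit the CZK at 3.11%, and buy EUR forward at 16.3225 to cover the loan.
The gap between the two covered legs is CZK 5,276,896.

CZK 5,276,896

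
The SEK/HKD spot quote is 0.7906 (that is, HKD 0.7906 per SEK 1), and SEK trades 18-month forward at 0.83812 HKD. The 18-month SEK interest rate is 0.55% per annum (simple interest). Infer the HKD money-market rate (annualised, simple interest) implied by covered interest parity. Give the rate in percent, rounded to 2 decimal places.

4.59%

T = 18/12 years.
F/S = 0.83812/0.7906 = 1.0601062 = (growth of HKD) / (growth of SEK).
The SEK side grows by 1 + 0.0055×18/12 = 1.008250.
So the HKD growth factor = 1.0688521.
r = (1.0688521 − 1)/(18/12) = 0.045901 → 4.59%.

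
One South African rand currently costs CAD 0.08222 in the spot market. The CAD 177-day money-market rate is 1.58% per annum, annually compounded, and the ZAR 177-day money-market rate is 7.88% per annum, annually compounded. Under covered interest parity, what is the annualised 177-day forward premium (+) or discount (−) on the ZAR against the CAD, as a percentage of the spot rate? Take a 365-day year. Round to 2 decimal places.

-5.93%

T = 177/365 years.
CIP forward (CAD per ZAR) = 0.08222 × 1.007631/1.0374665 = 0.07985551.
(F − S)/S ÷ T = (0.07985551 − 0.08222)/0.08222/(177/365) = -0.059303 → -5.93%.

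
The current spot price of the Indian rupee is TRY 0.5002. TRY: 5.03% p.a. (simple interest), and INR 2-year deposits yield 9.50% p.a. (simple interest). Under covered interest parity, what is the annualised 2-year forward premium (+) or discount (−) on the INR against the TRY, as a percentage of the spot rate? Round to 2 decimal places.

T = 2 years.
No-arbitrage forward: 0.5002 × 1.100600 / 1.190000 = 0.4626219 TRY/INR.
(F − S)/S ÷ T = (0.4626219 − 0.5002)/0.5002/2 = -0.037563 → -3.76%.

-3.76%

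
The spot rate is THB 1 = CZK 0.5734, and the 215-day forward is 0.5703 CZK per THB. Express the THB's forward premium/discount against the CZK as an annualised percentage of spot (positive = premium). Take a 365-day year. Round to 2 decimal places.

-0.92%

T = 215/365 years.
Period premium: (0.5703 − 0.5734)/0.5734 = -0.0054063.
×(1/T) gives -0.92% p.a.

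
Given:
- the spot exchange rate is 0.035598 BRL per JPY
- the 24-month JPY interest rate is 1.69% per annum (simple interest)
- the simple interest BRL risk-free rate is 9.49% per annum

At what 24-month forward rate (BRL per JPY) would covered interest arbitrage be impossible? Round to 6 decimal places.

0.040970

T = 2 years.
Growth of 1 BRL over T: 1 + 0.0949×2 = 1.189800.
JPY growth factor: 1 + 0.0169×2 = 1.033800.
Forward (BRL per JPY) = 0.035598 × 1.189800 / 1.033800 = 0.04096972.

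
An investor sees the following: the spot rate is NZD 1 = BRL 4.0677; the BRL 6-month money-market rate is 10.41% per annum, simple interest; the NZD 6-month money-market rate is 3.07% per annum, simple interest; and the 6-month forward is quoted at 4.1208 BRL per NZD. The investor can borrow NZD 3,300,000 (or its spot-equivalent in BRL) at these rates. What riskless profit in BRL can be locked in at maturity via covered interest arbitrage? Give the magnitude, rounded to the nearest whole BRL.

T = 6/12 years.
Route A — deposit NZD, sell forward: 3,300,000 × 1.015350 × 4.1208 = BRL 13,807,379.12.
Route B — convert at spot, deposit BRL: 3,300,000 × 4.0677 × 1.052050 = BRL 14,122,098.49.
The quoted forward undervalues NZD, so borrow NZD, convert to BRL at spot, deposit the BRL at 10.41%, and buy NZD forward at 4.1208 to cover the loan.
Arbitrage profit = |13,807,379.12 − 14,122,098.49| = BRL 314,719.

BRL 314,719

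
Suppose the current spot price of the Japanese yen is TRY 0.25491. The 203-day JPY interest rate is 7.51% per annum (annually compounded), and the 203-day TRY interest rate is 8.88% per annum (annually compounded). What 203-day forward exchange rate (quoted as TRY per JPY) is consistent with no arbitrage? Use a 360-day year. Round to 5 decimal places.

T = 203/360 years.
TRY growth factor: (1 + 0.0888)^(203/360) = 1.0491429.
Growth of 1 JPY over T: (1 + 0.0751)^(203/360) = 1.0416784.
CIP: F = S · (grow TRY)/(grow JPY) = 0.25491 × 1.0491429/1.0416784 = 0.2567366 TRY per JPY.

0.25674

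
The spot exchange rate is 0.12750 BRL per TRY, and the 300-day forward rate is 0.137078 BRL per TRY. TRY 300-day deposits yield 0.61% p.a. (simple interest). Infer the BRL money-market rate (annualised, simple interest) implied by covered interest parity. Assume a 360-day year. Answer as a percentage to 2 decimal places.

9.67%

T = 300/360 years.
By CIP, F/S equals the BRL-to-TRY growth ratio: 0.137078/0.1275 = 1.0751216.
The TRY side grows by 1 + 0.0061×300/360 = 1.0050833.
Hence g_BRL = 1.0805868.
r = (1.0805868 − 1)/(300/360) = 0.096704 → 9.67%.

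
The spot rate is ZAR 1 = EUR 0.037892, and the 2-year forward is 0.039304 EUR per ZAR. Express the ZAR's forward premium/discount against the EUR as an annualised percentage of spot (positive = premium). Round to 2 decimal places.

T = 2 years.
ZAR trades forward at +3.72638% vs spot over the period.
Annualise by dividing by T: 0.0372638 / 2 = 0.018632 → 1.86%.

+1.86%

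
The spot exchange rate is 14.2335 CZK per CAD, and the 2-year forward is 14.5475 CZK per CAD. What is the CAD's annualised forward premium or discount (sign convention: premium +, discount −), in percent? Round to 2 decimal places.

T = 2 years.
Period premium: (14.5475 − 14.2335)/14.2335 = 0.0220606.
×(1/T) gives 1.10% p.a.

+1.10%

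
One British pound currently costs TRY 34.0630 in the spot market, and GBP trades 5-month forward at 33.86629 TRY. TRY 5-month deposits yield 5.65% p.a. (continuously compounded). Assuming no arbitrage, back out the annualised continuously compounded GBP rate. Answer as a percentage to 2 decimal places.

T = 5/12 years.
By CIP, F/S equals the TRY-to-GBP growth ratio: 33.86629/34.063 = 0.9942251.
The TRY side grows by e^(0.0565×5/12) = 1.023821.
That pins the GBP growth at 1.0297678.
r = ln(1.0297678)/(5/12) = 0.070400 → 7.04%.

7.04%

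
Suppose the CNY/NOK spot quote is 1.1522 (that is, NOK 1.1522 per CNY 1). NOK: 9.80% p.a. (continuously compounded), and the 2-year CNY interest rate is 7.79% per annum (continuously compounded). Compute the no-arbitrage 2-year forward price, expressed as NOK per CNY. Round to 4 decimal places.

T = 2 years.
NOK accumulates by e^(0.0980×2) = 1.2165269.
Growth of 1 CNY over T: e^(0.0779×2) = 1.1685925.
So F = 1.1522 × 1.2165269 / 1.1685925 = 1.199462 (NOK/CNY).

1.1995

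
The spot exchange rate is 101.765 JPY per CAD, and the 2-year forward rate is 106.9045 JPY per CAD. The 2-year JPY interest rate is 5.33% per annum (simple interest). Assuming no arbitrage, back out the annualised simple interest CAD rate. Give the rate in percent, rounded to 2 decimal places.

T = 2 years.
CIP gives F = S · g_JPY/g_CAD, so g_JPY/g_CAD = 106.9045/101.765 = 1.0505036.
JPY growth factor: 1 + 0.0533×2 = 1.106600.
That pins the CAD growth at 1.0533995.
(1.0533995 − 1)/T = 0.026700, i.e. 2.67%.

2.67%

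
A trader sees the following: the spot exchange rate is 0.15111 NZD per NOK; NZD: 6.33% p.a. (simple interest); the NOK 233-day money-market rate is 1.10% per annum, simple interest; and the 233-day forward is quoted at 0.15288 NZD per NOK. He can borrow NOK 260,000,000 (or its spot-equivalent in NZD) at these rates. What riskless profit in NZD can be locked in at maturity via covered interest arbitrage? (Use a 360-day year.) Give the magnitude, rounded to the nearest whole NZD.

T = 233/360 years.
Invest the NOK and cover forward: 260,000,000 × 1.0071194444 × 0.15288 = NZD 40,031,789.37.
Convert at spot and invest in NZD: 260,000,000 × 0.15111 × 1.0409691667 = NZD 40,898,221.20.
The quoted forward undervalues NOK, so borrow NOK, convert to NZD at spot, deposit the NZD at 6.33%, and buy NOK forward at 0.15288 to cover the loan.
Arbitrage profit = |40,031,789.37 − 40,898,221.20| = NZD 866,432.

NZD 866,432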